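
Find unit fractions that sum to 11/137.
1/13 + 1/297 + 1/528957

Greedy algorithm:
11/137: ceiling(137/11) = 13, use 1/13
6/1781: ceiling(1781/6) = 297, use 1/297
1/528957: ceiling(528957/1) = 528957, use 1/528957
Result: 11/137 = 1/13 + 1/297 + 1/528957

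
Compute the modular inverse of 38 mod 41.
27

gcd(38, 41) = 1, so the inverse exists.
Extended Euclidean algorithm on (41, 38):
41 = 1 × 38 + 3  ⟹  3 = (1)·41 + (-1)·38
38 = 12 × 3 + 2  ⟹  2 = (-12)·41 + (13)·38
3 = 1 × 2 + 1  ⟹  1 = (13)·41 + (-14)·38
So (-14)·38 ≡ 1 (mod 41), i.e. 38^(-1) ≡ -14 ≡ 27 (mod 41).
Check: 38 × 27 = 1026 ≡ 1 (mod 41)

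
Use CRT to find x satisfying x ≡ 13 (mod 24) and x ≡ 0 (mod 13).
13

Using Chinese Remainder Theorem:
M = 24 × 13 = 312
M1 = 13, M2 = 24
y1 = 13^(-1) mod 24 = 13
y2 = 24^(-1) mod 13 = 6
x = (13×13×13 + 0×24×6) mod 312 = 13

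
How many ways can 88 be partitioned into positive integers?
44108109

p(n) counts ways to write n as a sum of positive integers (order ignored).
Euler's pentagonal recurrence: p(k) = p(k-1) + p(k-2) - p(k-5) - p(k-7) + p(k-12) + p(k-15) - ... (offsets j(3j∓1)/2, signs ++--, p(0)=1, p(<0)=0).
DP table for k = 0..87: p(0)=1, p(1)=1, p(2)=2, p(3)=3, p(4)=5, p(5)=7, p(6)=11, p(7)=15, p(8)=22, p(9)=30, p(10)=42, p(11)=56, p(12)=77, p(13)=101, p(14)=135, p(15)=176, p(16)=231, p(17)=297, p(18)=385, p(19)=490, p(20)=627, p(21)=792, p(22)=1002, p(23)=1255, p(24)=1575, p(25)=1958, p(26)=2436, p(27)=3010, p(28)=3718, p(29)=4565, p(30)=5604, p(31)=6842, p(32)=8349, p(33)=10143, p(34)=12310, p(35)=14883, p(36)=17977, p(37)=21637, p(38)=26015, p(39)=31185, p(40)=37338, p(41)=44583, p(42)=53174, p(43)=63261, p(44)=75175, p(45)=89134, p(46)=105558, p(47)=124754, p(48)=147273, p(49)=173525, p(50)=204226, p(51)=239943, p(52)=281589, p(53)=329931, p(54)=386155, p(55)=451276, p(56)=526823, p(57)=614154, p(58)=715220, p(59)=831820, p(60)=966467, p(61)=1121505, p(62)=1300156, p(63)=1505499, p(64)=1741630, p(65)=2012558, p(66)=2323520, p(67)=2679689, p(68)=3087735, p(69)=3554345, p(70)=4087968, p(71)=4697205, p(72)=5392783, p(73)=6185689, p(74)=7089500, p(75)=8118264, p(76)=9289091, p(77)=10619863, p(78)=12132164, p(79)=13848650, p(80)=15796476, p(81)=18004327, p(82)=20506255, p(83)=23338469, p(84)=26543660, p(85)=30167357, p(86)=34262962, p(87)=38887673.
Final step: p(88) = p(87) + p(86) - p(83) - p(81) + p(76) + p(73) - p(66) - p(62) + p(53) + p(48) - p(37) - p(31) + p(18) + p(11)
= 38887673 + 34262962 - 23338469 - 18004327 + 9289091 + 6185689 - 2323520 - 1300156 + 329931 + 147273 - 21637 - 6842 + 385 + 56
= 44108109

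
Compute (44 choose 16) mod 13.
4

Using Lucas' theorem:
Write n=44 and k=16 in base 13:
n in base 13: [3, 5]
k in base 13: [1, 3]
C(44,16) mod 13 = ∏ C(n_i, k_i) mod 13
Digit binomials (mod 13): C(3,1) = 3; C(5,3) = 10
Product: 3 × 10 = 30 ≡ 4 (mod 13)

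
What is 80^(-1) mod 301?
222

gcd(80, 301) = 1, so the inverse exists.
Extended Euclidean algorithm on (301, 80):
301 = 3 × 80 + 61  ⟹  61 = (1)·301 + (-3)·80
80 = 1 × 61 + 19  ⟹  19 = (-1)·301 + (4)·80
61 = 3 × 19 + 4  ⟹  4 = (4)·301 + (-15)·80
19 = 4 × 4 + 3  ⟹  3 = (-17)·301 + (64)·80
4 = 1 × 3 + 1  ⟹  1 = (21)·301 + (-79)·80
So (-79)·80 ≡ 1 (mod 301), i.e. 80^(-1) ≡ -79 ≡ 222 (mod 301).
Check: 80 × 222 = 17760 ≡ 1 (mod 301)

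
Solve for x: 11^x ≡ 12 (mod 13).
6

Baby-step giant-step with step n = ⌈√13⌉ = 4.
Baby steps 11^j mod 13 (j:value) for j=0..3: 0:1, 1:11, 2:4, 3:5.
Giant-step multiplier: 11^(-4) ≡ 11^(12-4) = 11^8 ≡ 9 (mod 13).
Giant steps γ_i = 12·9^i mod 13: γ_0=12, γ_1=4 (in table at j=2).
x = i·n + j = 1·4 + 2 = 6.
Check: 11^6 ≡ 12 (mod 13).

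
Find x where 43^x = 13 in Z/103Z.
42

Baby-step giant-step with step n = ⌈√103⌉ = 11.
Baby steps 43^j mod 103 (j:value) for j=0..10: 0:1, 1:43, 2:98, 3:94, 4:25, 5:45, 6:81, 7:84, 8:7, 9:95, 10:68.
Giant-step multiplier: 43^(-11) ≡ 43^(102-11) = 43^91 ≡ 85 (mod 103).
Giant steps γ_i = 13·85^i mod 103: γ_0=13, γ_1=75, γ_2=92, γ_3=95 (in table at j=9).
x = i·n + j = 3·11 + 9 = 42.
Check: 43^42 ≡ 13 (mod 103).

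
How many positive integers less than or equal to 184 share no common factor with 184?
88

184 = 2^3 × 23
φ(n) = n × ∏(1 - 1/p) for each prime p dividing n
φ(184) = 184 × (1 - 1/2) × (1 - 1/23) = 88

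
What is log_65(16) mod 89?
48

Baby-step giant-step with step n = ⌈√89⌉ = 10.
Baby steps 65^j mod 89 (j:value) for j=0..9: 0:1, 1:65, 2:42, 3:60, 4:73, 5:28, 6:40, 7:19, 8:78, 9:86.
Giant-step multiplier: 65^(-10) ≡ 65^(88-10) = 65^78 ≡ 68 (mod 89).
Giant steps γ_i = 16·68^i mod 89: γ_0=16, γ_1=20, γ_2=25, γ_3=9, γ_4=78 (in table at j=8).
x = i·n + j = 4·10 + 8 = 48.
Check: 65^48 ≡ 16 (mod 89).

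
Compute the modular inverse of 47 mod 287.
171

gcd(47, 287) = 1, so the inverse exists.
Extended Euclidean algorithm on (287, 47):
287 = 6 × 47 + 5  ⟹  5 = (1)·287 + (-6)·47
47 = 9 × 5 + 2  ⟹  2 = (-9)·287 + (55)·47
5 = 2 × 2 + 1  ⟹  1 = (19)·287 + (-116)·47
So (-116)·47 ≡ 1 (mod 287), i.e. 47^(-1) ≡ -116 ≡ 171 (mod 287).
Check: 47 × 171 = 8037 ≡ 1 (mod 287)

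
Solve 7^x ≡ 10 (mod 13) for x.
2

Baby-step giant-step with step n = ⌈√13⌉ = 4.
Baby steps 7^j mod 13 (j:value) for j=0..3: 0:1, 1:7, 2:10, 3:5.
h = 10 is already in the table at j=2, so x = 2.
Check: 7^2 ≡ 10 (mod 13).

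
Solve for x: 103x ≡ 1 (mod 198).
25

gcd(103, 198) = 1, so the inverse exists.
Extended Euclidean algorithm on (198, 103):
198 = 1 × 103 + 95  ⟹  95 = (1)·198 + (-1)·103
103 = 1 × 95 + 8  ⟹  8 = (-1)·198 + (2)·103
95 = 11 × 8 + 7  ⟹  7 = (12)·198 + (-23)·103
8 = 1 × 7 + 1  ⟹  1 = (-13)·198 + (25)·103
So (25)·103 ≡ 1 (mod 198), i.e. 103^(-1) ≡ 25 (mod 198).
Check: 103 × 25 = 2575 ≡ 1 (mod 198)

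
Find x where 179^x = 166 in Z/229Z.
139

Baby-step giant-step with step n = ⌈√229⌉ = 16.
Baby steps 179^j mod 229 (j:value) for j=0..15: 0:1, 1:179, 2:210, 3:34, 4:132, 5:41, 6:11, 7:137, 8:20, 9:145, 10:78, 11:222, 12:121, 13:133, 14:220, 15:221.
Giant-step multiplier: 179^(-16) ≡ 179^(228-16) = 179^212 ≡ 75 (mod 229).
Giant steps γ_i = 166·75^i mod 229: γ_0=166, γ_1=84, γ_2=117, γ_3=73, γ_4=208, γ_5=28, γ_6=39, γ_7=177, γ_8=222 (in table at j=11).
x = i·n + j = 8·16 + 11 = 139.
Check: 179^139 ≡ 166 (mod 229).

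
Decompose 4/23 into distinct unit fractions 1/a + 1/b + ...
1/6 + 1/138

Greedy algorithm:
4/23: ceiling(23/4) = 6, use 1/6
1/138: ceiling(138/1) = 138, use 1/138
Result: 4/23 = 1/6 + 1/138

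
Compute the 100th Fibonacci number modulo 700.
675

Matrix identity: Q^n = [[F_(n+1), F_n], [F_n, F_(n-1)]] with Q = [[1,1],[1,0]].
n = 100 = 1100100₂. Square-and-multiply, entries mod 700:
Q^1 = [[1,1],[1,0]]
Q^3 = (Q^1)²·Q = [[3,2],[2,1]]
Q^6 = (Q^3)² = [[13,8],[8,5]]
Q^12 = (Q^6)² = [[233,144],[144,89]]
Q^25 = (Q^12)²·Q = [[293,125],[125,168]]
Q^50 = (Q^25)² = [[674,225],[225,449]]
Q^100 = (Q^50)² = [[201,675],[675,226]]
F_100 mod 700 = Q^100[0][1] = 675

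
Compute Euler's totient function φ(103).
102

103 = 103
φ(n) = n × ∏(1 - 1/p) for each prime p dividing n
φ(103) = 103 × (1 - 1/103) = 102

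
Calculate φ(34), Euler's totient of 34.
16

34 = 2 × 17
φ(n) = n × ∏(1 - 1/p) for each prime p dividing n
φ(34) = 34 × (1 - 1/2) × (1 - 1/17) = 16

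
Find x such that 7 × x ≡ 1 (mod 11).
8

gcd(7, 11) = 1, so the inverse exists.
Extended Euclidean algorithm on (11, 7):
11 = 1 × 7 + 4  ⟹  4 = (1)·11 + (-1)·7
7 = 1 × 4 + 3  ⟹  3 = (-1)·11 + (2)·7
4 = 1 × 3 + 1  ⟹  1 = (2)·11 + (-3)·7
So (-3)·7 ≡ 1 (mod 11), i.e. 7^(-1) ≡ -3 ≡ 8 (mod 11).
Check: 7 × 8 = 56 ≡ 1 (mod 11)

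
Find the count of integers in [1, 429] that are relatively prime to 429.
240

429 = 3 × 11 × 13
φ(n) = n × ∏(1 - 1/p) for each prime p dividing n
φ(429) = 429 × (1 - 1/3) × (1 - 1/11) × (1 - 1/13) = 240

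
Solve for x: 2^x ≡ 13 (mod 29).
18

Baby-step giant-step with step n = ⌈√29⌉ = 6.
Baby steps 2^j mod 29 (j:value) for j=0..5: 0:1, 1:2, 2:4, 3:8, 4:16, 5:3.
Giant-step multiplier: 2^(-6) ≡ 2^(28-6) = 2^22 ≡ 5 (mod 29).
Giant steps γ_i = 13·5^i mod 29: γ_0=13, γ_1=7, γ_2=6, γ_3=1 (in table at j=0).
x = i·n + j = 3·6 + 0 = 18.
Check: 2^18 ≡ 13 (mod 29).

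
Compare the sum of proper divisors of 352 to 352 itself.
abundant

Proper divisors of 352: sum = 1 + 2 + 4 + 8 + 11 + 16 + 22 + 32 + 44 + 88 + 176 = 404
Since 404 > 352, 352 is abundant.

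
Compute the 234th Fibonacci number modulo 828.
820

Matrix identity: Q^n = [[F_(n+1), F_n], [F_n, F_(n-1)]] with Q = [[1,1],[1,0]].
n = 234 = 11101010₂. Square-and-multiply, entries mod 828:
Q^1 = [[1,1],[1,0]]
Q^3 = (Q^1)²·Q = [[3,2],[2,1]]
Q^7 = (Q^3)²·Q = [[21,13],[13,8]]
Q^14 = (Q^7)² = [[610,377],[377,233]]
Q^29 = (Q^14)²·Q = [[728,41],[41,687]]
Q^58 = (Q^29)² = [[89,55],[55,34]]
Q^117 = (Q^58)²·Q = [[323,182],[182,141]]
Q^234 = (Q^117)² = [[5,820],[820,13]]
F_234 mod 828 = Q^234[0][1] = 820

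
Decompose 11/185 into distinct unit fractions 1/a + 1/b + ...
1/17 + 1/1573 + 1/4947085

Greedy algorithm:
11/185: ceiling(185/11) = 17, use 1/17
2/3145: ceiling(3145/2) = 1573, use 1/1573
1/4947085: ceiling(4947085/1) = 4947085, use 1/4947085
Result: 11/185 = 1/17 + 1/1573 + 1/4947085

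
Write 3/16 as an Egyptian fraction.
1/6 + 1/48

Greedy algorithm:
3/16: ceiling(16/3) = 6, use 1/6
1/48: ceiling(48/1) = 48, use 1/48
Result: 3/16 = 1/6 + 1/48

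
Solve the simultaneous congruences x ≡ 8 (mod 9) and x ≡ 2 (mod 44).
134

Using Chinese Remainder Theorem:
M = 9 × 44 = 396
M1 = 44, M2 = 9
y1 = 44^(-1) mod 9 = 8
y2 = 9^(-1) mod 44 = 5
x = (8×44×8 + 2×9×5) mod 396 = 134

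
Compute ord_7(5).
6

7 is prime, so ord(5) divides φ(7) = 6.
Divisors of 6: 1, 2, 3, 6.
Repeated squaring: 5^1 ≡ 5, 5^2 ≡ 4, 5^4 ≡ 2 (mod 7).
Test 5^d mod 7 for each divisor d in increasing order:
5^1 ≡ 5
5^2 ≡ 4
5^3 = 5^2·5^1 ≡ 6
5^6 = 5^4·5^2 ≡ 1  ← first divisor giving 1
The order is 6.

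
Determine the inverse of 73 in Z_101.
18

gcd(73, 101) = 1, so the inverse exists.
Extended Euclidean algorithm on (101, 73):
101 = 1 × 73 + 28  ⟹  28 = (1)·101 + (-1)·73
73 = 2 × 28 + 17  ⟹  17 = (-2)·101 + (3)·73
28 = 1 × 17 + 11  ⟹  11 = (3)·101 + (-4)·73
17 = 1 × 11 + 6  ⟹  6 = (-5)·101 + (7)·73
11 = 1 × 6 + 5  ⟹  5 = (8)·101 + (-11)·73
6 = 1 × 5 + 1  ⟹  1 = (-13)·101 + (18)·73
So (18)·73 ≡ 1 (mod 101), i.e. 73^(-1) ≡ 18 (mod 101).
Check: 73 × 18 = 1314 ≡ 1 (mod 101)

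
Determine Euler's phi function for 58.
28

58 = 2 × 29
φ(n) = n × ∏(1 - 1/p) for each prime p dividing n
φ(58) = 58 × (1 - 1/2) × (1 - 1/29) = 28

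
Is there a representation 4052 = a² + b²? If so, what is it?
44² + 46² (a=44, b=46)

Factorization: 4052 = 2^2 × 1013
By Fermat: n is sum of two squares iff every prime p ≡ 3 (mod 4) appears to even power.
All primes ≡ 3 (mod 4) appear to even power.
Search a = 0, 1, 2, … for 4052 - a² a perfect square: first hit at a = 44: 4052 - 1936 = 2116 = 46².
4052 = 44² + 46² = 1936 + 2116 ✓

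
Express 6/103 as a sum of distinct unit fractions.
1/18 + 1/371 + 1/687834

Greedy algorithm:
6/103: ceiling(103/6) = 18, use 1/18
5/1854: ceiling(1854/5) = 371, use 1/371
1/687834: ceiling(687834/1) = 687834, use 1/687834
Result: 6/103 = 1/18 + 1/371 + 1/687834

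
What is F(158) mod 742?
321

Matrix identity: Q^n = [[F_(n+1), F_n], [F_n, F_(n-1)]] with Q = [[1,1],[1,0]].
n = 158 = 10011110₂. Square-and-multiply, entries mod 742:
Q^1 = [[1,1],[1,0]]
Q^2 = (Q^1)² = [[2,1],[1,1]]
Q^4 = (Q^2)² = [[5,3],[3,2]]
Q^9 = (Q^4)²·Q = [[55,34],[34,21]]
Q^19 = (Q^9)²·Q = [[87,471],[471,358]]
Q^39 = (Q^19)²·Q = [[483,132],[132,351]]
Q^79 = (Q^39)²·Q = [[189,659],[659,272]]
Q^158 = (Q^79)² = [[316,321],[321,737]]
F_158 mod 742 = Q^158[0][1] = 321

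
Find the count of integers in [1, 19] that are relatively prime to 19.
18

19 = 19
φ(n) = n × ∏(1 - 1/p) for each prime p dividing n
φ(19) = 19 × (1 - 1/19) = 18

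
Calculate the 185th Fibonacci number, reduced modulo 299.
128

Matrix identity: Q^n = [[F_(n+1), F_n], [F_n, F_(n-1)]] with Q = [[1,1],[1,0]].
n = 185 = 10111001₂. Square-and-multiply, entries mod 299:
Q^1 = [[1,1],[1,0]]
Q^2 = (Q^1)² = [[2,1],[1,1]]
Q^5 = (Q^2)²·Q = [[8,5],[5,3]]
Q^11 = (Q^5)²·Q = [[144,89],[89,55]]
Q^23 = (Q^11)²·Q = [[23,252],[252,70]]
Q^46 = (Q^23)² = [[47,114],[114,232]]
Q^92 = (Q^46)² = [[255,112],[112,143]]
Q^185 = (Q^92)²·Q = [[153,128],[128,25]]
F_185 mod 299 = Q^185[0][1] = 128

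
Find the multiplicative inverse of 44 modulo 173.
59

gcd(44, 173) = 1, so the inverse exists.
Extended Euclidean algorithm on (173, 44):
173 = 3 × 44 + 41  ⟹  41 = (1)·173 + (-3)·44
44 = 1 × 41 + 3  ⟹  3 = (-1)·173 + (4)·44
41 = 13 × 3 + 2  ⟹  2 = (14)·173 + (-55)·44
3 = 1 × 2 + 1  ⟹  1 = (-15)·173 + (59)·44
So (59)·44 ≡ 1 (mod 173), i.e. 44^(-1) ≡ 59 (mod 173).
Check: 44 × 59 = 2596 ≡ 1 (mod 173)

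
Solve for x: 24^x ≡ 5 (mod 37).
7

Baby-step giant-step with step n = ⌈√37⌉ = 7.
Baby steps 24^j mod 37 (j:value) for j=0..6: 0:1, 1:24, 2:21, 3:23, 4:34, 5:2, 6:11.
Giant-step multiplier: 24^(-7) ≡ 24^(36-7) = 24^29 ≡ 15 (mod 37).
Giant steps γ_i = 5·15^i mod 37: γ_0=5, γ_1=1 (in table at j=0).
x = i·n + j = 1·7 + 0 = 7.
Check: 24^7 ≡ 5 (mod 37).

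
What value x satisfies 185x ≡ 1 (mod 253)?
93

gcd(185, 253) = 1, so the inverse exists.
Extended Euclidean algorithm on (253, 185):
253 = 1 × 185 + 68  ⟹  68 = (1)·253 + (-1)·185
185 = 2 × 68 + 49  ⟹  49 = (-2)·253 + (3)·185
68 = 1 × 49 + 19  ⟹  19 = (3)·253 + (-4)·185
49 = 2 × 19 + 11  ⟹  11 = (-8)·253 + (11)·185
19 = 1 × 11 + 8  ⟹  8 = (11)·253 + (-15)·185
11 = 1 × 8 + 3  ⟹  3 = (-19)·253 + (26)·185
8 = 2 × 3 + 2  ⟹  2 = (49)·253 + (-67)·185
3 = 1 × 2 + 1  ⟹  1 = (-68)·253 + (93)·185
So (93)·185 ≡ 1 (mod 253), i.e. 185^(-1) ≡ 93 (mod 253).
Check: 185 × 93 = 17205 ≡ 1 (mod 253)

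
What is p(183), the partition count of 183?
896684817527

p(n) counts ways to write n as a sum of positive integers (order ignored).
Euler's pentagonal recurrence: p(k) = p(k-1) + p(k-2) - p(k-5) - p(k-7) + p(k-12) + p(k-15) - ... (offsets j(3j∓1)/2, signs ++--, p(0)=1, p(<0)=0).
DP table for k = 0..182: p(0)=1, p(1)=1, p(2)=2, p(3)=3, p(4)=5, p(5)=7, p(6)=11, p(7)=15, p(8)=22, p(9)=30, p(10)=42, p(11)=56, p(12)=77, p(13)=101, p(14)=135, p(15)=176, p(16)=231, p(17)=297, p(18)=385, p(19)=490, p(20)=627, p(21)=792, p(22)=1002, p(23)=1255, p(24)=1575, p(25)=1958, p(26)=2436, p(27)=3010, p(28)=3718, p(29)=4565, p(30)=5604, p(31)=6842, p(32)=8349, p(33)=10143, p(34)=12310, p(35)=14883, p(36)=17977, p(37)=21637, p(38)=26015, p(39)=31185, p(40)=37338, p(41)=44583, p(42)=53174, p(43)=63261, p(44)=75175, p(45)=89134, p(46)=105558, p(47)=124754, p(48)=147273, p(49)=173525, p(50)=204226, p(51)=239943, p(52)=281589, p(53)=329931, p(54)=386155, p(55)=451276, p(56)=526823, p(57)=614154, p(58)=715220, p(59)=831820, p(60)=966467, p(61)=1121505, p(62)=1300156, p(63)=1505499, p(64)=1741630, p(65)=2012558, p(66)=2323520, p(67)=2679689, p(68)=3087735, p(69)=3554345, p(70)=4087968, p(71)=4697205, p(72)=5392783, p(73)=6185689, p(74)=7089500, p(75)=8118264, p(76)=9289091, p(77)=10619863, p(78)=12132164, p(79)=13848650, p(80)=15796476, p(81)=18004327, p(82)=20506255, p(83)=23338469, p(84)=26543660, p(85)=30167357, p(86)=34262962, p(87)=38887673, p(88)=44108109, p(89)=49995925, p(90)=56634173, p(91)=64112359, p(92)=72533807, p(93)=82010177, p(94)=92669720, p(95)=104651419, p(96)=118114304, p(97)=133230930, p(98)=150198136, p(99)=169229875, p(100)=190569292, p(101)=214481126, p(102)=241265379, p(103)=271248950, p(104)=304801365, p(105)=342325709, p(106)=384276336, p(107)=431149389, p(108)=483502844, p(109)=541946240, p(110)=607163746, p(111)=679903203, p(112)=761002156, p(113)=851376628, p(114)=952050665, p(115)=1064144451, p(116)=1188908248, p(117)=1327710076, p(118)=1482074143, p(119)=1653668665, p(120)=1844349560, p(121)=2056148051, p(122)=2291320912, p(123)=2552338241, p(124)=2841940500, p(125)=3163127352, p(126)=3519222692, p(127)=3913864295, p(128)=4351078600, p(129)=4835271870, p(130)=5371315400, p(131)=5964539504, p(132)=6620830889, p(133)=7346629512, p(134)=8149040695, p(135)=9035836076, p(136)=10015581680, p(137)=11097645016, p(138)=12292341831, p(139)=13610949895, p(140)=15065878135, p(141)=16670689208, p(142)=18440293320, p(143)=20390982757, p(144)=22540654445, p(145)=24908858009, p(146)=27517052599, p(147)=30388671978, p(148)=33549419497, p(149)=37027355200, p(150)=40853235313, p(151)=45060624582, p(152)=49686288421, p(153)=54770336324, p(154)=60356673280, p(155)=66493182097, p(156)=73232243759, p(157)=80630964769, p(158)=88751778802, p(159)=97662728555, p(160)=107438159466, p(161)=118159068427, p(162)=129913904637, p(163)=142798995930, p(164)=156919475295, p(165)=172389800255, p(166)=189334822579, p(167)=207890420102, p(168)=228204732751, p(169)=250438925115, p(170)=274768617130, p(171)=301384802048, p(172)=330495499613, p(173)=362326859895, p(174)=397125074750, p(175)=435157697830, p(176)=476715857290, p(177)=522115831195, p(178)=571701605655, p(179)=625846753120, p(180)=684957390936, p(181)=749474411781, p(182)=819876908323.
Final step: p(183) = p(182) + p(181) - p(178) - p(176) + p(171) + p(168) - p(161) - p(157) + p(148) + p(143) - p(132) - p(126) + p(113) + p(106) - p(91) - p(83) + p(66) + p(57) - p(38) - p(28) + p(7)
= 819876908323 + 749474411781 - 571701605655 - 476715857290 + 301384802048 + 228204732751 - 118159068427 - 80630964769 + 33549419497 + 20390982757 - 6620830889 - 3519222692 + 851376628 + 384276336 - 64112359 - 23338469 + 2323520 + 614154 - 26015 - 3718 + 15
= 896684817527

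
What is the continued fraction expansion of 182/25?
[7; 3, 1, 1, 3]

Euclidean algorithm steps:
182 = 7 × 25 + 7
25 = 3 × 7 + 4
7 = 1 × 4 + 3
4 = 1 × 3 + 1
3 = 3 × 1 + 0
Continued fraction: [7; 3, 1, 1, 3]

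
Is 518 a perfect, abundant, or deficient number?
deficient

Proper divisors of 518: sum = 1 + 2 + 7 + 14 + 37 + 74 + 259 = 394
Since 394 < 518, 518 is deficient.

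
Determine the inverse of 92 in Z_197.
15

gcd(92, 197) = 1, so the inverse exists.
Extended Euclidean algorithm on (197, 92):
197 = 2 × 92 + 13  ⟹  13 = (1)·197 + (-2)·92
92 = 7 × 13 + 1  ⟹  1 = (-7)·197 + (15)·92
So (15)·92 ≡ 1 (mod 197), i.e. 92^(-1) ≡ 15 (mod 197).
Check: 92 × 15 = 1380 ≡ 1 (mod 197)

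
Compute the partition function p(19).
490

p(n) counts ways to write n as a sum of positive integers (order ignored).
Euler's pentagonal recurrence: p(k) = p(k-1) + p(k-2) - p(k-5) - p(k-7) + p(k-12) + p(k-15) - ... (offsets j(3j∓1)/2, signs ++--, p(0)=1, p(<0)=0).
DP table for k = 0..18: p(0)=1, p(1)=1, p(2)=2, p(3)=3, p(4)=5, p(5)=7, p(6)=11, p(7)=15, p(8)=22, p(9)=30, p(10)=42, p(11)=56, p(12)=77, p(13)=101, p(14)=135, p(15)=176, p(16)=231, p(17)=297, p(18)=385.
Final step: p(19) = p(18) + p(17) - p(14) - p(12) + p(7) + p(4)
= 385 + 297 - 135 - 77 + 15 + 5
= 490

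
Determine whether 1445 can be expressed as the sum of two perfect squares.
1² + 38² (a=1, b=38)

Factorization: 1445 = 5 × 17^2
By Fermat: n is sum of two squares iff every prime p ≡ 3 (mod 4) appears to even power.
All primes ≡ 3 (mod 4) appear to even power.
Search a = 0, 1, 2, … for 1445 - a² a perfect square: first hit at a = 1: 1445 - 1 = 1444 = 38².
1445 = 1² + 38² = 1 + 1444 ✓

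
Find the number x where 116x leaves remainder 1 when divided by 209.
200

gcd(116, 209) = 1, so the inverse exists.
Extended Euclidean algorithm on (209, 116):
209 = 1 × 116 + 93  ⟹  93 = (1)·209 + (-1)·116
116 = 1 × 93 + 23  ⟹  23 = (-1)·209 + (2)·116
93 = 4 × 23 + 1  ⟹  1 = (5)·209 + (-9)·116
So (-9)·116 ≡ 1 (mod 209), i.e. 116^(-1) ≡ -9 ≡ 200 (mod 209).
Check: 116 × 200 = 23200 ≡ 1 (mod 209)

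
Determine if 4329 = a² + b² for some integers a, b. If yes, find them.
27² + 60² (a=27, b=60)

Factorization: 4329 = 3^2 × 13 × 37
By Fermat: n is sum of two squares iff every prime p ≡ 3 (mod 4) appears to even power.
All primes ≡ 3 (mod 4) appear to even power.
Search a = 0, 1, 2, … for 4329 - a² a perfect square: first hit at a = 27: 4329 - 729 = 3600 = 60².
4329 = 27² + 60² = 729 + 3600 ✓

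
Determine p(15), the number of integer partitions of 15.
176

p(n) counts ways to write n as a sum of positive integers (order ignored).
Euler's pentagonal recurrence: p(k) = p(k-1) + p(k-2) - p(k-5) - p(k-7) + p(k-12) + p(k-15) - ... (offsets j(3j∓1)/2, signs ++--, p(0)=1, p(<0)=0).
DP table for k = 0..14: p(0)=1, p(1)=1, p(2)=2, p(3)=3, p(4)=5, p(5)=7, p(6)=11, p(7)=15, p(8)=22, p(9)=30, p(10)=42, p(11)=56, p(12)=77, p(13)=101, p(14)=135.
Final step: p(15) = p(14) + p(13) - p(10) - p(8) + p(3) + p(0)
= 135 + 101 - 42 - 22 + 3 + 1
= 176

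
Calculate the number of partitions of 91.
64112359

p(n) counts ways to write n as a sum of positive integers (order ignored).
Euler's pentagonal recurrence: p(k) = p(k-1) + p(k-2) - p(k-5) - p(k-7) + p(k-12) + p(k-15) - ... (offsets j(3j∓1)/2, signs ++--, p(0)=1, p(<0)=0).
DP table for k = 0..90: p(0)=1, p(1)=1, p(2)=2, p(3)=3, p(4)=5, p(5)=7, p(6)=11, p(7)=15, p(8)=22, p(9)=30, p(10)=42, p(11)=56, p(12)=77, p(13)=101, p(14)=135, p(15)=176, p(16)=231, p(17)=297, p(18)=385, p(19)=490, p(20)=627, p(21)=792, p(22)=1002, p(23)=1255, p(24)=1575, p(25)=1958, p(26)=2436, p(27)=3010, p(28)=3718, p(29)=4565, p(30)=5604, p(31)=6842, p(32)=8349, p(33)=10143, p(34)=12310, p(35)=14883, p(36)=17977, p(37)=21637, p(38)=26015, p(39)=31185, p(40)=37338, p(41)=44583, p(42)=53174, p(43)=63261, p(44)=75175, p(45)=89134, p(46)=105558, p(47)=124754, p(48)=147273, p(49)=173525, p(50)=204226, p(51)=239943, p(52)=281589, p(53)=329931, p(54)=386155, p(55)=451276, p(56)=526823, p(57)=614154, p(58)=715220, p(59)=831820, p(60)=966467, p(61)=1121505, p(62)=1300156, p(63)=1505499, p(64)=1741630, p(65)=2012558, p(66)=2323520, p(67)=2679689, p(68)=3087735, p(69)=3554345, p(70)=4087968, p(71)=4697205, p(72)=5392783, p(73)=6185689, p(74)=7089500, p(75)=8118264, p(76)=9289091, p(77)=10619863, p(78)=12132164, p(79)=13848650, p(80)=15796476, p(81)=18004327, p(82)=20506255, p(83)=23338469, p(84)=26543660, p(85)=30167357, p(86)=34262962, p(87)=38887673, p(88)=44108109, p(89)=49995925, p(90)=56634173.
Final step: p(91) = p(90) + p(89) - p(86) - p(84) + p(79) + p(76) - p(69) - p(65) + p(56) + p(51) - p(40) - p(34) + p(21) + p(14)
= 56634173 + 49995925 - 34262962 - 26543660 + 13848650 + 9289091 - 3554345 - 2012558 + 526823 + 239943 - 37338 - 12310 + 792 + 135
= 64112359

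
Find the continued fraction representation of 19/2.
[9; 2]

Euclidean algorithm steps:
19 = 9 × 2 + 1
2 = 2 × 1 + 0
Continued fraction: [9; 2]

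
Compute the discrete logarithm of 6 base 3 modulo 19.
8

Baby-step giant-step with step n = ⌈√19⌉ = 5.
Baby steps 3^j mod 19 (j:value) for j=0..4: 0:1, 1:3, 2:9, 3:8, 4:5.
Giant-step multiplier: 3^(-5) ≡ 3^(18-5) = 3^13 ≡ 14 (mod 19).
Giant steps γ_i = 6·14^i mod 19: γ_0=6, γ_1=8 (in table at j=3).
x = i·n + j = 1·5 + 3 = 8.
Check: 3^8 ≡ 6 (mod 19).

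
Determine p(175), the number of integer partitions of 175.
435157697830

p(n) counts ways to write n as a sum of positive integers (order ignored).
Euler's pentagonal recurrence: p(k) = p(k-1) + p(k-2) - p(k-5) - p(k-7) + p(k-12) + p(k-15) - ... (offsets j(3j∓1)/2, signs ++--, p(0)=1, p(<0)=0).
DP table for k = 0..174: p(0)=1, p(1)=1, p(2)=2, p(3)=3, p(4)=5, p(5)=7, p(6)=11, p(7)=15, p(8)=22, p(9)=30, p(10)=42, p(11)=56, p(12)=77, p(13)=101, p(14)=135, p(15)=176, p(16)=231, p(17)=297, p(18)=385, p(19)=490, p(20)=627, p(21)=792, p(22)=1002, p(23)=1255, p(24)=1575, p(25)=1958, p(26)=2436, p(27)=3010, p(28)=3718, p(29)=4565, p(30)=5604, p(31)=6842, p(32)=8349, p(33)=10143, p(34)=12310, p(35)=14883, p(36)=17977, p(37)=21637, p(38)=26015, p(39)=31185, p(40)=37338, p(41)=44583, p(42)=53174, p(43)=63261, p(44)=75175, p(45)=89134, p(46)=105558, p(47)=124754, p(48)=147273, p(49)=173525, p(50)=204226, p(51)=239943, p(52)=281589, p(53)=329931, p(54)=386155, p(55)=451276, p(56)=526823, p(57)=614154, p(58)=715220, p(59)=831820, p(60)=966467, p(61)=1121505, p(62)=1300156, p(63)=1505499, p(64)=1741630, p(65)=2012558, p(66)=2323520, p(67)=2679689, p(68)=3087735, p(69)=3554345, p(70)=4087968, p(71)=4697205, p(72)=5392783, p(73)=6185689, p(74)=7089500, p(75)=8118264, p(76)=9289091, p(77)=10619863, p(78)=12132164, p(79)=13848650, p(80)=15796476, p(81)=18004327, p(82)=20506255, p(83)=23338469, p(84)=26543660, p(85)=30167357, p(86)=34262962, p(87)=38887673, p(88)=44108109, p(89)=49995925, p(90)=56634173, p(91)=64112359, p(92)=72533807, p(93)=82010177, p(94)=92669720, p(95)=104651419, p(96)=118114304, p(97)=133230930, p(98)=150198136, p(99)=169229875, p(100)=190569292, p(101)=214481126, p(102)=241265379, p(103)=271248950, p(104)=304801365, p(105)=342325709, p(106)=384276336, p(107)=431149389, p(108)=483502844, p(109)=541946240, p(110)=607163746, p(111)=679903203, p(112)=761002156, p(113)=851376628, p(114)=952050665, p(115)=1064144451, p(116)=1188908248, p(117)=1327710076, p(118)=1482074143, p(119)=1653668665, p(120)=1844349560, p(121)=2056148051, p(122)=2291320912, p(123)=2552338241, p(124)=2841940500, p(125)=3163127352, p(126)=3519222692, p(127)=3913864295, p(128)=4351078600, p(129)=4835271870, p(130)=5371315400, p(131)=5964539504, p(132)=6620830889, p(133)=7346629512, p(134)=8149040695, p(135)=9035836076, p(136)=10015581680, p(137)=11097645016, p(138)=12292341831, p(139)=13610949895, p(140)=15065878135, p(141)=16670689208, p(142)=18440293320, p(143)=20390982757, p(144)=22540654445, p(145)=24908858009, p(146)=27517052599, p(147)=30388671978, p(148)=33549419497, p(149)=37027355200, p(150)=40853235313, p(151)=45060624582, p(152)=49686288421, p(153)=54770336324, p(154)=60356673280, p(155)=66493182097, p(156)=73232243759, p(157)=80630964769, p(158)=88751778802, p(159)=97662728555, p(160)=107438159466, p(161)=118159068427, p(162)=129913904637, p(163)=142798995930, p(164)=156919475295, p(165)=172389800255, p(166)=189334822579, p(167)=207890420102, p(168)=228204732751, p(169)=250438925115, p(170)=274768617130, p(171)=301384802048, p(172)=330495499613, p(173)=362326859895, p(174)=397125074750.
Final step: p(175) = p(174) + p(173) - p(170) - p(168) + p(163) + p(160) - p(153) - p(149) + p(140) + p(135) - p(124) - p(118) + p(105) + p(98) - p(83) - p(75) + p(58) + p(49) - p(30) - p(20)
= 397125074750 + 362326859895 - 274768617130 - 228204732751 + 142798995930 + 107438159466 - 54770336324 - 37027355200 + 15065878135 + 9035836076 - 2841940500 - 1482074143 + 342325709 + 150198136 - 23338469 - 8118264 + 715220 + 173525 - 5604 - 627
= 435157697830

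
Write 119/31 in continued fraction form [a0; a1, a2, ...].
[3; 1, 5, 5]

Euclidean algorithm steps:
119 = 3 × 31 + 26
31 = 1 × 26 + 5
26 = 5 × 5 + 1
5 = 5 × 1 + 0
Continued fraction: [3; 1, 5, 5]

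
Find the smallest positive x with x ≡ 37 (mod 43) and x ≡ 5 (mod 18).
725

Using Chinese Remainder Theorem:
M = 43 × 18 = 774
M1 = 18, M2 = 43
y1 = 18^(-1) mod 43 = 12
y2 = 43^(-1) mod 18 = 13
x = (37×18×12 + 5×43×13) mod 774 = 725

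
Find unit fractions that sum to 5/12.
1/3 + 1/12

Greedy algorithm:
5/12: ceiling(12/5) = 3, use 1/3
1/12: ceiling(12/1) = 12, use 1/12
Result: 5/12 = 1/3 + 1/12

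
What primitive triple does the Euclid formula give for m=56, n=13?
(2967, 1456, 3305)

Euclid's formula: a = m² - n², b = 2mn, c = m² + n²
m = 56, n = 13
a = 56² - 13² = 3136 - 169 = 2967
b = 2 × 56 × 13 = 1456
c = 56² + 13² = 3136 + 169 = 3305
Verification: 2967² + 1456² = 8803089 + 2119936 = 10923025 = 3305² ✓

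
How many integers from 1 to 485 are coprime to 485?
384

485 = 5 × 97
φ(n) = n × ∏(1 - 1/p) for each prime p dividing n
φ(485) = 485 × (1 - 1/5) × (1 - 1/97) = 384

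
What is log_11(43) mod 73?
69

Baby-step giant-step with step n = ⌈√73⌉ = 9.
Baby steps 11^j mod 73 (j:value) for j=0..8: 0:1, 1:11, 2:48, 3:17, 4:41, 5:13, 6:70, 7:40, 8:2.
Giant-step multiplier: 11^(-9) ≡ 11^(72-9) = 11^63 ≡ 10 (mod 73).
Giant steps γ_i = 43·10^i mod 73: γ_0=43, γ_1=65, γ_2=66, γ_3=3, γ_4=30, γ_5=8, γ_6=7, γ_7=70 (in table at j=6).
x = i·n + j = 7·9 + 6 = 69.
Check: 11^69 ≡ 43 (mod 73).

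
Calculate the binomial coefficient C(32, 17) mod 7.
3

Using Lucas' theorem:
Write n=32 and k=17 in base 7:
n in base 7: [4, 4]
k in base 7: [2, 3]
C(32,17) mod 7 = ∏ C(n_i, k_i) mod 7
Digit binomials (mod 7): C(4,2) = 6; C(4,3) = 4
Product: 6 × 4 = 24 ≡ 3 (mod 7)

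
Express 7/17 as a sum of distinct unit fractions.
1/3 + 1/13 + 1/663

Greedy algorithm:
7/17: ceiling(17/7) = 3, use 1/3
4/51: ceiling(51/4) = 13, use 1/13
1/663: ceiling(663/1) = 663, use 1/663
Result: 7/17 = 1/3 + 1/13 + 1/663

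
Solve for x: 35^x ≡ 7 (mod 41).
19

Baby-step giant-step with step n = ⌈√41⌉ = 7.
Baby steps 35^j mod 41 (j:value) for j=0..6: 0:1, 1:35, 2:36, 3:30, 4:25, 5:14, 6:39.
Giant-step multiplier: 35^(-7) ≡ 35^(40-7) = 35^33 ≡ 24 (mod 41).
Giant steps γ_i = 7·24^i mod 41: γ_0=7, γ_1=4, γ_2=14 (in table at j=5).
x = i·n + j = 2·7 + 5 = 19.
Check: 35^19 ≡ 7 (mod 41).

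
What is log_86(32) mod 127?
36

Baby-step giant-step with step n = ⌈√127⌉ = 12.
Baby steps 86^j mod 127 (j:value) for j=0..11: 0:1, 1:86, 2:30, 3:40, 4:11, 5:57, 6:76, 7:59, 8:121, 9:119, 10:74, 11:14.
Giant-step multiplier: 86^(-12) ≡ 86^(126-12) = 86^114 ≡ 25 (mod 127).
Giant steps γ_i = 32·25^i mod 127: γ_0=32, γ_1=38, γ_2=61, γ_3=1 (in table at j=0).
x = i·n + j = 3·12 + 0 = 36.
Check: 86^36 ≡ 32 (mod 127).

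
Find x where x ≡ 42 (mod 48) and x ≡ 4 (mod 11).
378

Using Chinese Remainder Theorem:
M = 48 × 11 = 528
M1 = 11, M2 = 48
y1 = 11^(-1) mod 48 = 35
y2 = 48^(-1) mod 11 = 3
x = (42×11×35 + 4×48×3) mod 528 = 378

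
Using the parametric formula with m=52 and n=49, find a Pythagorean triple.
(303, 5096, 5105)

Euclid's formula: a = m² - n², b = 2mn, c = m² + n²
m = 52, n = 49
a = 52² - 49² = 2704 - 2401 = 303
b = 2 × 52 × 49 = 5096
c = 52² + 49² = 2704 + 2401 = 5105
Verification: 303² + 5096² = 91809 + 25969216 = 26061025 = 5105² ✓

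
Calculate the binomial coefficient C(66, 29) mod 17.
5

Using Lucas' theorem:
Write n=66 and k=29 in base 17:
n in base 17: [3, 15]
k in base 17: [1, 12]
C(66,29) mod 17 = ∏ C(n_i, k_i) mod 17
Digit binomials (mod 17): C(3,1) = 3; C(15,12) = 455 ≡ 13
Product: 3 × 13 = 39 ≡ 5 (mod 17)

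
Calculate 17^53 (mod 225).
62

Repeated squaring. Binary of 53 = 110101.
17^1 ≡ 17 (mod 225); 17^2 ≡ 64 (mod 225); 17^4 ≡ 46 (mod 225); 17^8 ≡ 91 (mod 225); 17^16 ≡ 181 (mod 225); 17^32 ≡ 136 (mod 225)
17^53 = 17^1 × 17^4 × 17^16 × 17^32 ≡ 62 (mod 225)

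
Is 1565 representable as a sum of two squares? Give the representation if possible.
11² + 38² (a=11, b=38)

Factorization: 1565 = 5 × 313
By Fermat: n is sum of two squares iff every prime p ≡ 3 (mod 4) appears to even power.
All primes ≡ 3 (mod 4) appear to even power.
Search a = 0, 1, 2, … for 1565 - a² a perfect square: first hit at a = 11: 1565 - 121 = 1444 = 38².
1565 = 11² + 38² = 121 + 1444 ✓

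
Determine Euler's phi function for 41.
40

41 = 41
φ(n) = n × ∏(1 - 1/p) for each prime p dividing n
φ(41) = 41 × (1 - 1/41) = 40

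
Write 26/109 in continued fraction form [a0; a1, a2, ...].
[0; 4, 5, 5]

Euclidean algorithm steps:
26 = 0 × 109 + 26
109 = 4 × 26 + 5
26 = 5 × 5 + 1
5 = 5 × 1 + 0
Continued fraction: [0; 4, 5, 5]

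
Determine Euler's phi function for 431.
430

431 = 431
φ(n) = n × ∏(1 - 1/p) for each prime p dividing n
φ(431) = 431 × (1 - 1/431) = 430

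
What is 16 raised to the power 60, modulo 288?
64

Repeated squaring. Binary of 60 = 111100.
16^1 ≡ 16 (mod 288); 16^2 ≡ 256 (mod 288); 16^4 ≡ 160 (mod 288); 16^8 ≡ 256 (mod 288); 16^16 ≡ 160 (mod 288); 16^32 ≡ 256 (mod 288)
16^60 = 16^4 × 16^8 × 16^16 × 16^32 ≡ 64 (mod 288)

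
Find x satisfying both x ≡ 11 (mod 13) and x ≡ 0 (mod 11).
11

Using Chinese Remainder Theorem:
M = 13 × 11 = 143
M1 = 11, M2 = 13
y1 = 11^(-1) mod 13 = 6
y2 = 13^(-1) mod 11 = 6
x = (11×11×6 + 0×13×6) mod 143 = 11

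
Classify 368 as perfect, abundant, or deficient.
abundant

Proper divisors of 368: sum = 1 + 2 + 4 + 8 + 16 + 23 + 46 + 92 + 184 = 376
Since 376 > 368, 368 is abundant.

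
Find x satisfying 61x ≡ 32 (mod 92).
x ≡ 88 (mod 92)

gcd(61, 92) = 1, which divides 32, so solutions exist.
Find 61^(-1) mod 92 by the extended Euclidean algorithm:
92 = 1 × 61 + 31  ⟹  31 = (1)·92 + (-1)·61
61 = 1 × 31 + 30  ⟹  30 = (-1)·92 + (2)·61
31 = 1 × 30 + 1  ⟹  1 = (2)·92 + (-3)·61
So (-3)·61 ≡ 1 (mod 92), i.e. 61^(-1) ≡ -3 ≡ 89 (mod 92).
x ≡ 89 × 32 = 2848 ≡ 88 (mod 92).
Check: 61 × 88 = 5368 ≡ 32 (mod 92).
Unique solution: x ≡ 88 (mod 92)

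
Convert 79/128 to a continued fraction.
[0; 1, 1, 1, 1, 1, 1, 2, 1, 2]

Euclidean algorithm steps:
79 = 0 × 128 + 79
128 = 1 × 79 + 49
79 = 1 × 49 + 30
49 = 1 × 30 + 19
30 = 1 × 19 + 11
19 = 1 × 11 + 8
11 = 1 × 8 + 3
8 = 2 × 3 + 2
3 = 1 × 2 + 1
2 = 2 × 1 + 0
Continued fraction: [0; 1, 1, 1, 1, 1, 1, 2, 1, 2]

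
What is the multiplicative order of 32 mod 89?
11

89 is prime, so ord(32) divides φ(89) = 88.
Divisors of 88: 1, 2, 4, 8, 11, 22, 44, 88.
Repeated squaring: 32^1 ≡ 32, 32^2 ≡ 45, 32^4 ≡ 67, 32^8 ≡ 39, 32^16 ≡ 8, 32^32 ≡ 64, 32^64 ≡ 2 (mod 89).
Test 32^d mod 89 for each divisor d in increasing order:
32^1 ≡ 32
32^2 ≡ 45
32^4 ≡ 67
32^8 ≡ 39
32^11 = 32^8·32^2·32^1 ≡ 1  ← first divisor giving 1
The order is 11.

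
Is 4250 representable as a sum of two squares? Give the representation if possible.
5² + 65² (a=5, b=65)

Factorization: 4250 = 2 × 5^3 × 17
By Fermat: n is sum of two squares iff every prime p ≡ 3 (mod 4) appears to even power.
All primes ≡ 3 (mod 4) appear to even power.
Search a = 0, 1, 2, … for 4250 - a² a perfect square: first hit at a = 5: 4250 - 25 = 4225 = 65².
4250 = 5² + 65² = 25 + 4225 ✓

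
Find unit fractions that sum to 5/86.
1/18 + 1/387

Greedy algorithm:
5/86: ceiling(86/5) = 18, use 1/18
1/387: ceiling(387/1) = 387, use 1/387
Result: 5/86 = 1/18 + 1/387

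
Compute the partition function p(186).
1171432692373

p(n) counts ways to write n as a sum of positive integers (order ignored).
Euler's pentagonal recurrence: p(k) = p(k-1) + p(k-2) - p(k-5) - p(k-7) + p(k-12) + p(k-15) - ... (offsets j(3j∓1)/2, signs ++--, p(0)=1, p(<0)=0).
DP table for k = 0..185: p(0)=1, p(1)=1, p(2)=2, p(3)=3, p(4)=5, p(5)=7, p(6)=11, p(7)=15, p(8)=22, p(9)=30, p(10)=42, p(11)=56, p(12)=77, p(13)=101, p(14)=135, p(15)=176, p(16)=231, p(17)=297, p(18)=385, p(19)=490, p(20)=627, p(21)=792, p(22)=1002, p(23)=1255, p(24)=1575, p(25)=1958, p(26)=2436, p(27)=3010, p(28)=3718, p(29)=4565, p(30)=5604, p(31)=6842, p(32)=8349, p(33)=10143, p(34)=12310, p(35)=14883, p(36)=17977, p(37)=21637, p(38)=26015, p(39)=31185, p(40)=37338, p(41)=44583, p(42)=53174, p(43)=63261, p(44)=75175, p(45)=89134, p(46)=105558, p(47)=124754, p(48)=147273, p(49)=173525, p(50)=204226, p(51)=239943, p(52)=281589, p(53)=329931, p(54)=386155, p(55)=451276, p(56)=526823, p(57)=614154, p(58)=715220, p(59)=831820, p(60)=966467, p(61)=1121505, p(62)=1300156, p(63)=1505499, p(64)=1741630, p(65)=2012558, p(66)=2323520, p(67)=2679689, p(68)=3087735, p(69)=3554345, p(70)=4087968, p(71)=4697205, p(72)=5392783, p(73)=6185689, p(74)=7089500, p(75)=8118264, p(76)=9289091, p(77)=10619863, p(78)=12132164, p(79)=13848650, p(80)=15796476, p(81)=18004327, p(82)=20506255, p(83)=23338469, p(84)=26543660, p(85)=30167357, p(86)=34262962, p(87)=38887673, p(88)=44108109, p(89)=49995925, p(90)=56634173, p(91)=64112359, p(92)=72533807, p(93)=82010177, p(94)=92669720, p(95)=104651419, p(96)=118114304, p(97)=133230930, p(98)=150198136, p(99)=169229875, p(100)=190569292, p(101)=214481126, p(102)=241265379, p(103)=271248950, p(104)=304801365, p(105)=342325709, p(106)=384276336, p(107)=431149389, p(108)=483502844, p(109)=541946240, p(110)=607163746, p(111)=679903203, p(112)=761002156, p(113)=851376628, p(114)=952050665, p(115)=1064144451, p(116)=1188908248, p(117)=1327710076, p(118)=1482074143, p(119)=1653668665, p(120)=1844349560, p(121)=2056148051, p(122)=2291320912, p(123)=2552338241, p(124)=2841940500, p(125)=3163127352, p(126)=3519222692, p(127)=3913864295, p(128)=4351078600, p(129)=4835271870, p(130)=5371315400, p(131)=5964539504, p(132)=6620830889, p(133)=7346629512, p(134)=8149040695, p(135)=9035836076, p(136)=10015581680, p(137)=11097645016, p(138)=12292341831, p(139)=13610949895, p(140)=15065878135, p(141)=16670689208, p(142)=18440293320, p(143)=20390982757, p(144)=22540654445, p(145)=24908858009, p(146)=27517052599, p(147)=30388671978, p(148)=33549419497, p(149)=37027355200, p(150)=40853235313, p(151)=45060624582, p(152)=49686288421, p(153)=54770336324, p(154)=60356673280, p(155)=66493182097, p(156)=73232243759, p(157)=80630964769, p(158)=88751778802, p(159)=97662728555, p(160)=107438159466, p(161)=118159068427, p(162)=129913904637, p(163)=142798995930, p(164)=156919475295, p(165)=172389800255, p(166)=189334822579, p(167)=207890420102, p(168)=228204732751, p(169)=250438925115, p(170)=274768617130, p(171)=301384802048, p(172)=330495499613, p(173)=362326859895, p(174)=397125074750, p(175)=435157697830, p(176)=476715857290, p(177)=522115831195, p(178)=571701605655, p(179)=625846753120, p(180)=684957390936, p(181)=749474411781, p(182)=819876908323, p(183)=896684817527, p(184)=980462880430, p(185)=1071823774337.
Final step: p(186) = p(185) + p(184) - p(181) - p(179) + p(174) + p(171) - p(164) - p(160) + p(151) + p(146) - p(135) - p(129) + p(116) + p(109) - p(94) - p(86) + p(69) + p(60) - p(41) - p(31) + p(10)
= 1071823774337 + 980462880430 - 749474411781 - 625846753120 + 397125074750 + 301384802048 - 156919475295 - 107438159466 + 45060624582 + 27517052599 - 9035836076 - 4835271870 + 1188908248 + 541946240 - 92669720 - 34262962 + 3554345 + 966467 - 44583 - 6842 + 42
= 1171432692373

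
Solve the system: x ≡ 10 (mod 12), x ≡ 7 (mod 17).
58

Using Chinese Remainder Theorem:
M = 12 × 17 = 204
M1 = 17, M2 = 12
y1 = 17^(-1) mod 12 = 5
y2 = 12^(-1) mod 17 = 10
x = (10×17×5 + 7×12×10) mod 204 = 58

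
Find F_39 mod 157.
106

Matrix identity: Q^n = [[F_(n+1), F_n], [F_n, F_(n-1)]] with Q = [[1,1],[1,0]].
n = 39 = 100111₂. Square-and-multiply, entries mod 157:
Q^1 = [[1,1],[1,0]]
Q^2 = (Q^1)² = [[2,1],[1,1]]
Q^4 = (Q^2)² = [[5,3],[3,2]]
Q^9 = (Q^4)²·Q = [[55,34],[34,21]]
Q^19 = (Q^9)²·Q = [[14,99],[99,72]]
Q^39 = (Q^19)²·Q = [[142,106],[106,36]]
F_39 mod 157 = Q^39[0][1] = 106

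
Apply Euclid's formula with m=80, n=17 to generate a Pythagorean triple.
(6111, 2720, 6689)

Euclid's formula: a = m² - n², b = 2mn, c = m² + n²
m = 80, n = 17
a = 80² - 17² = 6400 - 289 = 6111
b = 2 × 80 × 17 = 2720
c = 80² + 17² = 6400 + 289 = 6689
Verification: 6111² + 2720² = 37344321 + 7398400 = 44742721 = 6689² ✓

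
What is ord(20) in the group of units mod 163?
162

163 is prime, so ord(20) divides φ(163) = 162.
Divisors of 162: 1, 2, 3, 6, 9, 18, 27, 54, 81, 162.
Repeated squaring: 20^1 ≡ 20, 20^2 ≡ 74, 20^4 ≡ 97, 20^8 ≡ 118, 20^16 ≡ 69, 20^32 ≡ 34, 20^64 ≡ 15, 20^128 ≡ 62 (mod 163).
Test 20^d mod 163 for each divisor d in increasing order:
20^1 ≡ 20
20^2 ≡ 74
20^3 = 20^2·20^1 ≡ 13
20^6 = 20^4·20^2 ≡ 6
20^9 = 20^8·20^1 ≡ 78
20^18 = 20^16·20^2 ≡ 53
20^27 = 20^16·20^8·20^2·20^1 ≡ 59
20^54 = 20^32·20^16·20^4·20^2 ≡ 58
20^81 = 20^64·20^16·20^1 ≡ 162
20^162 = 20^128·20^32·20^2 ≡ 1  ← first divisor giving 1
The order is 162.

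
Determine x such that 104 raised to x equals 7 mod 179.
111

Baby-step giant-step with step n = ⌈√179⌉ = 14.
Baby steps 104^j mod 179 (j:value) for j=0..13: 0:1, 1:104, 2:76, 3:28, 4:48, 5:159, 6:68, 7:91, 8:156, 9:114, 10:42, 11:72, 12:149, 13:102.
Giant-step multiplier: 104^(-14) ≡ 104^(178-14) = 104^164 ≡ 80 (mod 179).
Giant steps γ_i = 7·80^i mod 179: γ_0=7, γ_1=23, γ_2=50, γ_3=62, γ_4=127, γ_5=136, γ_6=140, γ_7=102 (in table at j=13).
x = i·n + j = 7·14 + 13 = 111.
Check: 104^111 ≡ 7 (mod 179).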